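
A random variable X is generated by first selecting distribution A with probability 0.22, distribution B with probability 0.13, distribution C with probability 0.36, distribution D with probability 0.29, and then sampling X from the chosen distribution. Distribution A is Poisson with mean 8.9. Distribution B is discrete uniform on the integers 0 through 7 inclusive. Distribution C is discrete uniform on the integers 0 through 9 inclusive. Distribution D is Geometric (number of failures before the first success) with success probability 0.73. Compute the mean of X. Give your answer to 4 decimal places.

Component means — A: 8.9; B: 3.5; C: 4.5; D: 0.369863.
E[X] = 0.22·8.9 + 0.13·3.5 + 0.36·4.5 + 0.29·0.369863 = 4.14026.

4.1403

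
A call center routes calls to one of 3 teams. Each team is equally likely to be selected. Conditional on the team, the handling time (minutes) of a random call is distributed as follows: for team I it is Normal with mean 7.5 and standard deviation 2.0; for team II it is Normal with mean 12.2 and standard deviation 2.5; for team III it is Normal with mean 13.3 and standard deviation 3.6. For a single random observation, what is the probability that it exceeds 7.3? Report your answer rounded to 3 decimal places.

Conditional on each team, P(X > 7.3): I: 0.539828; II: 0.975002; III: 0.95221.
By total probability, P(X > 7.3) = 0.333333·0.539828 + 0.333333·0.975002 + 0.333333·0.95221 = 0.822347.

0.822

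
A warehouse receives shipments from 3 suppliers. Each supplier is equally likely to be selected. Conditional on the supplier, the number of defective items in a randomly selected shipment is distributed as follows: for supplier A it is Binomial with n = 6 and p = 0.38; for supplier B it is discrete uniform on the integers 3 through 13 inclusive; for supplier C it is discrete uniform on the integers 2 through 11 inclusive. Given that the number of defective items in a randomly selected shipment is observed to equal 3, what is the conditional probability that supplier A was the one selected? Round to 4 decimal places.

Likelihoods P(X=3 | ·): A: 0.261551; B: 0.0909091; C: 0.1.
Posterior ∝ prior × likelihood. Numerator for A: 0.333333·0.261551 = 0.0871836.
Normalizing constant: 0.333333·0.261551 + 0.333333·0.0909091 + 0.333333·0.1 = 0.15082.
P(A | observation) = 0.0871836 / 0.15082 = 0.578064.

0.5781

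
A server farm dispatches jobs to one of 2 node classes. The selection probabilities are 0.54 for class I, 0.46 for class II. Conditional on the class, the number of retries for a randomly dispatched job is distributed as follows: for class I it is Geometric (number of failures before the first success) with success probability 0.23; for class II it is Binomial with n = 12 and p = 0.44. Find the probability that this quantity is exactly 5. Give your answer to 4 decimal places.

0.1374

Conditional on each class, P(X = 5): I: 0.062256; II: 0.225582.
By total probability, P(X = 5) = 0.54·0.062256 + 0.46·0.225582 = 0.137386.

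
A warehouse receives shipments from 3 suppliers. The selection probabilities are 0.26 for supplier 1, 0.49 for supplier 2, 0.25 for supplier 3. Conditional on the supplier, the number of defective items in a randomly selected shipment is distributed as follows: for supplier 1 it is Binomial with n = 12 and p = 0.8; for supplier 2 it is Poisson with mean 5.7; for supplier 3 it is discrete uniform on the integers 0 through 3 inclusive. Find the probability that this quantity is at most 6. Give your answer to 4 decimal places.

Conditional on each supplier, P(X ≤ 6): 1: 0.0194053; 2: 0.654366; 3: 1.
By total probability, P(X ≤ 6) = 0.26·0.0194053 + 0.49·0.654366 + 0.25·1 = 0.575685.

0.5757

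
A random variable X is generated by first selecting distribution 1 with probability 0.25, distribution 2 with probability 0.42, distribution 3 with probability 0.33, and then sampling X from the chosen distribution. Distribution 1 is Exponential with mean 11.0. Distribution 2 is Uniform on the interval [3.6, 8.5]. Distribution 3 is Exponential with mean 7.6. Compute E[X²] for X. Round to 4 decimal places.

For each component E[X²] = Var + (mean)², giving 1: 242; 2: 38.6033; 3: 115.52.
Overall E[X²] = 0.25·242 + 0.42·38.6033 + 0.33·115.52 = 114.835.

114.8350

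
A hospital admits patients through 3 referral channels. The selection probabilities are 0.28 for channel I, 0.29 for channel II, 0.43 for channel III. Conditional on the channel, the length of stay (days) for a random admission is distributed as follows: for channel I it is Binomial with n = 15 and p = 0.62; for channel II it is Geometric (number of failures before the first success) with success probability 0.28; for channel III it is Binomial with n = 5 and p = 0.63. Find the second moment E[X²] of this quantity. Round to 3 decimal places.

For each component E[X²] = Var + (mean)², giving I: 90.024; II: 15.7959; III: 11.088.
Overall E[X²] = 0.28·90.024 + 0.29·15.7959 + 0.43·11.088 = 34.5554.

34.555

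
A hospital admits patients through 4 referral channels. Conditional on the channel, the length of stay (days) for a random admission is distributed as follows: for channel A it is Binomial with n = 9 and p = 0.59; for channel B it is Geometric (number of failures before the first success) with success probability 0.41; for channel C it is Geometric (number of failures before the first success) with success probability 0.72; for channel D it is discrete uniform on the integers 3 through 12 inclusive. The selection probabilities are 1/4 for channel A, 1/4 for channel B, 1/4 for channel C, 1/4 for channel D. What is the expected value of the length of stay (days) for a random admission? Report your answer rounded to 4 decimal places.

Component means — A: 5.31; B: 1.43902; C: 0.388889; D: 7.5.
E[X] = 0.25·5.31 + 0.25·1.43902 + 0.25·0.388889 + 0.25·7.5 = 3.65948.

3.6595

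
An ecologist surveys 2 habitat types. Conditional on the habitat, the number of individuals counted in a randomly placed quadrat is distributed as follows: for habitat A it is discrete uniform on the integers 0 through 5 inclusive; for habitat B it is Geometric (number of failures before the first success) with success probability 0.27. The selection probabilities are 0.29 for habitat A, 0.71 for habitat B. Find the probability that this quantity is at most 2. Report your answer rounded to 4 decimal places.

Conditional on each habitat, P(X ≤ 2): A: 0.5; B: 0.610983.
By total probability, P(X ≤ 2) = 0.29·0.5 + 0.71·0.610983 = 0.578798.

0.5788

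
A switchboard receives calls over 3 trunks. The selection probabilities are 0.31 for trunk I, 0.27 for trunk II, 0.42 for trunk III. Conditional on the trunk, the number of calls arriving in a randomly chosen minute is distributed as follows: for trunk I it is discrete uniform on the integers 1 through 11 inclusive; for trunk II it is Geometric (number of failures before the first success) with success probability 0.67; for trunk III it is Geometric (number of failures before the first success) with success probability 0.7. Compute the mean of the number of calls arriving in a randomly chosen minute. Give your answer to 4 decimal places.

Component means — I: 6; II: 0.492537; III: 0.428571.
E[X] = 0.31·6 + 0.27·0.492537 + 0.42·0.428571 = 2.17299.

2.1730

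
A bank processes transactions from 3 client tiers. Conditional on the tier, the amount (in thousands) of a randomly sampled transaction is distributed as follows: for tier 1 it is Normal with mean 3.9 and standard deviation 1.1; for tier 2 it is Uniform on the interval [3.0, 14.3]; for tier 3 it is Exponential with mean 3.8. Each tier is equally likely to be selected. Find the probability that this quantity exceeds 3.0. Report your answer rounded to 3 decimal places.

Conditional on each tier, P(X > 3.0): 1: 0.793373; 2: 1; 3: 0.454084.
By total probability, P(X > 3.0) = 0.333333·0.793373 + 0.333333·1 + 0.333333·0.454084 = 0.749152.

0.749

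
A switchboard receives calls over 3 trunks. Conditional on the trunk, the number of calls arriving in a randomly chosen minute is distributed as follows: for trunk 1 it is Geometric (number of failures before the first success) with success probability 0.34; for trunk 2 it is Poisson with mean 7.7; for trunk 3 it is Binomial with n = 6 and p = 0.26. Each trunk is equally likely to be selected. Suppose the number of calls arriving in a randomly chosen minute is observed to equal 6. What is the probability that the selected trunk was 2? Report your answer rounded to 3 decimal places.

Likelihoods P(X=6 | ·): 1: 0.0281023; 2: 0.131082; 3: 0.000308916.
Posterior ∝ prior × likelihood. Numerator for 2: 0.333333·0.131082 = 0.0436941.
Normalizing constant: 0.333333·0.0281023 + 0.333333·0.131082 + 0.333333·0.000308916 = 0.0531645.
P(2 | observation) = 0.0436941 / 0.0531645 = 0.821866.

0.822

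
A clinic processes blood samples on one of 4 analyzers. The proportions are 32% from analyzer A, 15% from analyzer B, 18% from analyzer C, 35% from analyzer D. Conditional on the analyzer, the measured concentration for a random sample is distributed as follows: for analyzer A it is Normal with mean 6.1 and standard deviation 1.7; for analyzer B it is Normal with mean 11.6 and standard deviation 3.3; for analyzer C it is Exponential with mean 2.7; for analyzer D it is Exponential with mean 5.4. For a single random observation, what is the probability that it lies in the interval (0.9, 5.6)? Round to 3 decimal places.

0.406

Conditional on each analyzer, P(0.9 < X < 5.6): A: 0.383223; B: 0.0339256; C: 0.590859; D: 0.491978.
By total probability, P(0.9 < X < 5.6) = 0.32·0.383223 + 0.15·0.0339256 + 0.18·0.590859 + 0.35·0.491978 = 0.406267.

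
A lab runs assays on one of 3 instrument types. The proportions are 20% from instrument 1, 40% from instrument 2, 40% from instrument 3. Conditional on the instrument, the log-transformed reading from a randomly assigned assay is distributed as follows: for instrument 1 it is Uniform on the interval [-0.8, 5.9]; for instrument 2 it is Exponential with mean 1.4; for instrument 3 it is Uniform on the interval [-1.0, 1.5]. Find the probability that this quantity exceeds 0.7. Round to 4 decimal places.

Conditional on each instrument, P(X > 0.7): 1: 0.776119; 2: 0.606531; 3: 0.32.
By total probability, P(X > 0.7) = 0.2·0.776119 + 0.4·0.606531 + 0.4·0.32 = 0.525836.

0.5258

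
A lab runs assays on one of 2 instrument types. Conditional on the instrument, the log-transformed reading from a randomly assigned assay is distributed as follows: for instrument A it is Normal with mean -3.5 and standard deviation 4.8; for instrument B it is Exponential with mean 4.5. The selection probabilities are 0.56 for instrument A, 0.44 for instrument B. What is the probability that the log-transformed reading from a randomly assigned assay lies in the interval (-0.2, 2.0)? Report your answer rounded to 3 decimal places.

0.225

Conditional on each instrument, P(-0.2 < X < 2.0): A: 0.119952; B: 0.35882.
By total probability, P(-0.2 < X < 2.0) = 0.56·0.119952 + 0.44·0.35882 = 0.225054.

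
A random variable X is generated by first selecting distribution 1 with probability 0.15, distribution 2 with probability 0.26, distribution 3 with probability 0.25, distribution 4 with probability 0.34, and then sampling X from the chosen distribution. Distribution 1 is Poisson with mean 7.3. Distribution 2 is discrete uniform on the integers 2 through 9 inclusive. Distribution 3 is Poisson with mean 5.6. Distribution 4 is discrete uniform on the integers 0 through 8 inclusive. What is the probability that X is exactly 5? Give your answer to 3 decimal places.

0.130

Conditional on each component, P(X = 5): 1: 0.116703; 2: 0.125; 3: 0.169711; 4: 0.111111.
By total probability, P(X = 5) = 0.15·0.116703 + 0.26·0.125 + 0.25·0.169711 + 0.34·0.111111 = 0.130211.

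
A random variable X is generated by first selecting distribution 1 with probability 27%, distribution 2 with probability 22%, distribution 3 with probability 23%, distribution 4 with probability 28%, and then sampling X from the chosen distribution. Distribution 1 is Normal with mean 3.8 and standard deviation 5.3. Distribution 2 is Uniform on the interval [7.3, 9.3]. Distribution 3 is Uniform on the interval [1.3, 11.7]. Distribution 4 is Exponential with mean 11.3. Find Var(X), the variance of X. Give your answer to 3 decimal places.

Per component, 1: μ=3.8, E[X²]=42.53; 2: μ=8.3, E[X²]=69.2233; 3: μ=6.5, E[X²]=51.2633; 4: μ=11.3, E[X²]=255.38.
E[X] = 0.27·3.8 + 0.22·8.3 + 0.23·6.5 + 0.28·11.3 = 7.511.
E[X²] = 0.27·42.53 + 0.22·69.2233 + 0.23·51.2633 + 0.28·255.38 = 110.009.
Var(X) = E[X²] − (E[X])² = 110.009 − 56.4151 = 53.5941.

53.594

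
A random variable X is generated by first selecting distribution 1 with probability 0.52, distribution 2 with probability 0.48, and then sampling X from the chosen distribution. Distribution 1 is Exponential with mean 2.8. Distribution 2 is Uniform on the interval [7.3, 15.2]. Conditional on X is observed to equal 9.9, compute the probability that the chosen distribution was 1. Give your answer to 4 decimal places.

0.0818

Likelihoods f(9.9 | ·): 1: 0.0104064; 2: 0.126582.
Posterior ∝ prior × likelihood. Numerator for 1: 0.52·0.0104064 = 0.00541133.
Normalizing constant: 0.52·0.0104064 + 0.48·0.126582 = 0.0661708.
P(1 | observation) = 0.00541133 / 0.0661708 = 0.0817782.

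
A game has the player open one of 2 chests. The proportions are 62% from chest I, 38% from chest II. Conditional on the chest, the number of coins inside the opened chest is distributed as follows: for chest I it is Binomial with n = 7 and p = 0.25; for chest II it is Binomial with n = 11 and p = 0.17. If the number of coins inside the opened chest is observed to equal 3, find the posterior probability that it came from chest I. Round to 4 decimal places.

Likelihoods P(X=3 | ·): I: 0.173035; II: 0.182581.
Posterior ∝ prior × likelihood. Numerator for I: 0.62·0.173035 = 0.107281.
Normalizing constant: 0.62·0.173035 + 0.38·0.182581 = 0.176662.
P(I | observation) = 0.107281 / 0.176662 = 0.607269.

0.6073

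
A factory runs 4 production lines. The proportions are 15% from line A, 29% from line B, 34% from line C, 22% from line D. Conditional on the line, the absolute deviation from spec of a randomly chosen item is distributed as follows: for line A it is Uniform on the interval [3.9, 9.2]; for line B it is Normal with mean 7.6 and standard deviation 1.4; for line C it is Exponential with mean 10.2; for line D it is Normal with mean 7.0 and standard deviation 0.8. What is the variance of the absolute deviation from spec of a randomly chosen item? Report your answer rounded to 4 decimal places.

38.6235

Per component, A: μ=6.55, E[X²]=45.2433; B: μ=7.6, E[X²]=59.72; C: μ=10.2, E[X²]=208.08; D: μ=7, E[X²]=49.64.
E[X] = 0.15·6.55 + 0.29·7.6 + 0.34·10.2 + 0.22·7 = 8.1945.
E[X²] = 0.15·45.2433 + 0.29·59.72 + 0.34·208.08 + 0.22·49.64 = 105.773.
Var(X) = E[X²] − (E[X])² = 105.773 − 67.1498 = 38.6235.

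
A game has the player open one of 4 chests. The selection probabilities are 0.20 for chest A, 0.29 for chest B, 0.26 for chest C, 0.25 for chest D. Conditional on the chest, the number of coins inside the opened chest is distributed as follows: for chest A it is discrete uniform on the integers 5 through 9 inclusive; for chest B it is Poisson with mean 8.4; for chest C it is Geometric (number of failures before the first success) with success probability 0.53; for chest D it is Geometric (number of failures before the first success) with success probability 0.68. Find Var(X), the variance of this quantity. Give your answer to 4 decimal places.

Per component, A: μ=7, E[X²]=51; B: μ=8.4, E[X²]=78.96; C: μ=0.886792, E[X²]=2.45959; D: μ=0.470588, E[X²]=0.913495.
E[X] = 0.2·7 + 0.29·8.4 + 0.26·0.886792 + 0.25·0.470588 = 4.18421.
E[X²] = 0.2·51 + 0.29·78.96 + 0.26·2.45959 + 0.25·0.913495 = 33.9663.
Var(X) = E[X²] − (E[X])² = 33.9663 − 17.5076 = 16.4586.

16.4586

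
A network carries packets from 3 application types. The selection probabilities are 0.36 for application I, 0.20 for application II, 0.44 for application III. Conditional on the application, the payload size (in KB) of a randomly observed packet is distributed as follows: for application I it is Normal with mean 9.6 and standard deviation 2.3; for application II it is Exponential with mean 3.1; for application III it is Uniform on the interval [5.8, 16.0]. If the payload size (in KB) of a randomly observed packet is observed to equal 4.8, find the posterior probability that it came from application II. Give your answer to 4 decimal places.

0.6597

Likelihoods f(4.8 | ·): I: 0.0196527; II: 0.0685776; III: 0.
Posterior ∝ prior × likelihood. Numerator for II: 0.2·0.0685776 = 0.0137155.
Normalizing constant: 0.36·0.0196527 + 0.2·0.0685776 + 0.44·0 = 0.0207905.
P(II | observation) = 0.0137155 / 0.0207905 = 0.659702.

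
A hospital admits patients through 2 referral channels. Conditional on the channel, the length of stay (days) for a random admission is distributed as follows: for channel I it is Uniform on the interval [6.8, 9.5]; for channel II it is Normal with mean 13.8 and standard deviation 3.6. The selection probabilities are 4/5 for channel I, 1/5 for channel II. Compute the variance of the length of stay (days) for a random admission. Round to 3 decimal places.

8.186

Per component, I: μ=8.15, E[X²]=67.03; II: μ=13.8, E[X²]=203.4.
E[X] = 0.8·8.15 + 0.2·13.8 = 9.28.
E[X²] = 0.8·67.03 + 0.2·203.4 = 94.304.
Var(X) = E[X²] − (E[X])² = 94.304 − 86.1184 = 8.1856.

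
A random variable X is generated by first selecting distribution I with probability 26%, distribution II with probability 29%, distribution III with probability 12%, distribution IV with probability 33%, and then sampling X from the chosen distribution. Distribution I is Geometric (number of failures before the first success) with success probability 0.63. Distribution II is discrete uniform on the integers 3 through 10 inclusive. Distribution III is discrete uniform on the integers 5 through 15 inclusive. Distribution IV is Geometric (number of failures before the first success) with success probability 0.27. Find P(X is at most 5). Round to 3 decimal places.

0.659

Conditional on each component, P(X ≤ 5): I: 0.997434; II: 0.375; III: 0.0909091; IV: 0.848666.
By total probability, P(X ≤ 5) = 0.26·0.997434 + 0.29·0.375 + 0.12·0.0909091 + 0.33·0.848666 = 0.659052.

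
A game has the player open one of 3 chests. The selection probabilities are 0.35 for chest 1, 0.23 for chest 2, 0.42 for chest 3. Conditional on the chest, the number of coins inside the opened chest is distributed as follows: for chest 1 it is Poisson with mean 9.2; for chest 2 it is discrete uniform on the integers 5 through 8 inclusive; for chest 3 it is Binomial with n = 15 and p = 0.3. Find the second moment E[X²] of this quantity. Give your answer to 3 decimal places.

For each component E[X²] = Var + (mean)², giving 1: 93.84; 2: 43.5; 3: 23.4.
Overall E[X²] = 0.35·93.84 + 0.23·43.5 + 0.42·23.4 = 52.677.

52.677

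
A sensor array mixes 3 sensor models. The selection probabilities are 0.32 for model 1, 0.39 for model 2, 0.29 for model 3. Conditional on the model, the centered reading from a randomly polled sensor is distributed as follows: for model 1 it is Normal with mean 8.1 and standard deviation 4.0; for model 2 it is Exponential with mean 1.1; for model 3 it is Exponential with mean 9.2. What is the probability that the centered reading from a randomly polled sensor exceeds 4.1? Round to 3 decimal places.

0.464

Conditional on each model, P(X > 4.1): 1: 0.841345; 2: 0.0240584; 3: 0.640406.
By total probability, P(X > 4.1) = 0.32·0.841345 + 0.39·0.0240584 + 0.29·0.640406 = 0.464331.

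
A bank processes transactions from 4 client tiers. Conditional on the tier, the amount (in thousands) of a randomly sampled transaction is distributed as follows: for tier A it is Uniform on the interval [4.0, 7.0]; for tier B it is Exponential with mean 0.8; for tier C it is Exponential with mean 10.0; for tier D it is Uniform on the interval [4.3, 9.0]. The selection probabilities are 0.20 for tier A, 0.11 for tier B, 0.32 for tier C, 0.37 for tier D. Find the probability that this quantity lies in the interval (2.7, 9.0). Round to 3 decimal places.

0.688

Conditional on each tier, P(2.7 < X < 9.0): A: 1; B: 0.0342051; C: 0.35681; D: 1.
By total probability, P(2.7 < X < 9.0) = 0.2·1 + 0.11·0.0342051 + 0.32·0.35681 + 0.37·1 = 0.687942.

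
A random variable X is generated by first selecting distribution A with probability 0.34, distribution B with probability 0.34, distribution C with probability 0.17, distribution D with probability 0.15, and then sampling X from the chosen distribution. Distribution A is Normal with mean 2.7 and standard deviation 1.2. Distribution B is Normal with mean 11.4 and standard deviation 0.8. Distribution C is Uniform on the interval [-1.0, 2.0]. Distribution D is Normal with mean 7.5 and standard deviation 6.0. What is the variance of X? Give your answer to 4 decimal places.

25.3317

Per component, A: μ=2.7, E[X²]=8.73; B: μ=11.4, E[X²]=130.6; C: μ=0.5, E[X²]=1; D: μ=7.5, E[X²]=92.25.
E[X] = 0.34·2.7 + 0.34·11.4 + 0.17·0.5 + 0.15·7.5 = 6.004.
E[X²] = 0.34·8.73 + 0.34·130.6 + 0.17·1 + 0.15·92.25 = 61.3797.
Var(X) = E[X²] − (E[X])² = 61.3797 − 36.048 = 25.3317.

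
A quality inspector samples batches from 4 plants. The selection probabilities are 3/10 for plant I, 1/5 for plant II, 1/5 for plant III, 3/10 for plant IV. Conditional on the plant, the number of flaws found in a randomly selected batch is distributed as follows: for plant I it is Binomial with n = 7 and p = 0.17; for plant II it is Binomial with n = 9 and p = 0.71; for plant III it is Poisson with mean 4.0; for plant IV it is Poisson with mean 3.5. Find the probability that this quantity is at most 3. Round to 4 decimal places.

0.5463

Conditional on each plant, P(X ≤ 3): I: 0.981087; II: 0.0213477; III: 0.43347; IV: 0.536633.
By total probability, P(X ≤ 3) = 0.3·0.981087 + 0.2·0.0213477 + 0.2·0.43347 + 0.3·0.536633 = 0.546279.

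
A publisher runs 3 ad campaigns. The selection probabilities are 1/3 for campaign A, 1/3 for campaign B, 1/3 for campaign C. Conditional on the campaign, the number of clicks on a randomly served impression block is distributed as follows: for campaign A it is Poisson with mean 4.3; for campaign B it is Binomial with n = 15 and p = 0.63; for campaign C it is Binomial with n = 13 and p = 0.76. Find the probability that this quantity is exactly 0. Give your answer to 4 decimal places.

Conditional on each campaign, P(X = 0): A: 0.0135686; B: 3.33446e-07; C: 8.76488e-09.
By total probability, P(X = 0) = 0.333333·0.0135686 + 0.333333·3.33446e-07 + 0.333333·8.76488e-09 = 0.00452297.

0.0045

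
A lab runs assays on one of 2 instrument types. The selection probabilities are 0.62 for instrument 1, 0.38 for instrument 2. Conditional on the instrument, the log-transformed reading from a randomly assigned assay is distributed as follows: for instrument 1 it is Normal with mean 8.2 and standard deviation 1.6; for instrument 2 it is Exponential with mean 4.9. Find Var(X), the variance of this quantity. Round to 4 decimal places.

13.2767

Per component, 1: μ=8.2, E[X²]=69.8; 2: μ=4.9, E[X²]=48.02.
E[X] = 0.62·8.2 + 0.38·4.9 = 6.946.
E[X²] = 0.62·69.8 + 0.38·48.02 = 61.5236.
Var(X) = E[X²] − (E[X])² = 61.5236 − 48.2469 = 13.2767.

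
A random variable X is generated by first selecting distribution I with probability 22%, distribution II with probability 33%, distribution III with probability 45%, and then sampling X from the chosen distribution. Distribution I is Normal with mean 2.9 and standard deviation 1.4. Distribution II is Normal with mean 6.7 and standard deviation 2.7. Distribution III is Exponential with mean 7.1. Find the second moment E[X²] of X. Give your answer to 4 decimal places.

64.8698

For each component E[X²] = Var + (mean)², giving I: 10.37; II: 52.18; III: 100.82.
Overall E[X²] = 0.22·10.37 + 0.33·52.18 + 0.45·100.82 = 64.8698.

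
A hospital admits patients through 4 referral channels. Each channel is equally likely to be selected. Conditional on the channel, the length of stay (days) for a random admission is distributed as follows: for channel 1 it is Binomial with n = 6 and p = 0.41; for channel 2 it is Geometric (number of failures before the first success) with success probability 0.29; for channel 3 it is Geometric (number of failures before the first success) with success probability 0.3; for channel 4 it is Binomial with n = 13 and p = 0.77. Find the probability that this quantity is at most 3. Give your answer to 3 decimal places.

Conditional on each channel, P(X ≤ 3): 1: 0.80669; 2: 0.745883; 3: 0.7599; 4: 5.87207e-05.
By total probability, P(X ≤ 3) = 0.25·0.80669 + 0.25·0.745883 + 0.25·0.7599 + 0.25·5.87207e-05 = 0.578133.

0.578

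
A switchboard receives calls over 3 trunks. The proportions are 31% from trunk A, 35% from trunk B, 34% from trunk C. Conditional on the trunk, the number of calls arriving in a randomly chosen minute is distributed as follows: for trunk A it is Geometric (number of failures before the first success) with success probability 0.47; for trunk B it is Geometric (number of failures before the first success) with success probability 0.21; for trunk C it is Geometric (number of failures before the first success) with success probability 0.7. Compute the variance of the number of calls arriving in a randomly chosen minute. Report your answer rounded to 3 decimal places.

Per component, A: μ=1.12766, E[X²]=3.67089; B: μ=3.7619, E[X²]=32.0658; C: μ=0.428571, E[X²]=0.795918.
E[X] = 0.31·1.12766 + 0.35·3.7619 + 0.34·0.428571 = 1.81196.
E[X²] = 0.31·3.67089 + 0.35·32.0658 + 0.34·0.795918 = 12.6316.
Var(X) = E[X²] − (E[X])² = 12.6316 − 3.28318 = 9.34842.

9.348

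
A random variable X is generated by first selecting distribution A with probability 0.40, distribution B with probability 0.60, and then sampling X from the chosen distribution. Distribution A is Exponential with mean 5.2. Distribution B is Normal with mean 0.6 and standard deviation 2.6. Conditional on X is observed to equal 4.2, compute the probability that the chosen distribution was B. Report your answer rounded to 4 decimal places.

0.5072

Likelihoods f(4.2 | ·): A: 0.0857473; B: 0.0588343.
Posterior ∝ prior × likelihood. Numerator for B: 0.6·0.0588343 = 0.0353006.
Normalizing constant: 0.4·0.0857473 + 0.6·0.0588343 = 0.0695995.
P(B | observation) = 0.0353006 / 0.0695995 = 0.507196.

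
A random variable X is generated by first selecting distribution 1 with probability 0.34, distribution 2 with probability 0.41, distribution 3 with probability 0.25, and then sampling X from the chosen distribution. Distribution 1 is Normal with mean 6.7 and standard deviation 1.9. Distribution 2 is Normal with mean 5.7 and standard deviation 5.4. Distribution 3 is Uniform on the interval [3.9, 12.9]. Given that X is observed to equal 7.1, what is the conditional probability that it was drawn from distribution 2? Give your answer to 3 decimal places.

Likelihoods f(7.1 | ·): 1: 0.205368; 2: 0.0714366; 3: 0.111111.
Posterior ∝ prior × likelihood. Numerator for 2: 0.41·0.0714366 = 0.029289.
Normalizing constant: 0.34·0.205368 + 0.41·0.0714366 + 0.25·0.111111 = 0.126892.
P(2 | observation) = 0.029289 / 0.126892 = 0.230819.

0.231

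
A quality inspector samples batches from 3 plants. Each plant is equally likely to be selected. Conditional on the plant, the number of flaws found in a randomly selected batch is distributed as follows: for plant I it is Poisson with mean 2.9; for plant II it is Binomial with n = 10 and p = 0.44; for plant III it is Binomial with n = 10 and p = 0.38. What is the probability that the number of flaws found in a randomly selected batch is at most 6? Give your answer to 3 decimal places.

0.946

Conditional on each plant, P(X ≤ 6): I: 0.971283; II: 0.909157; III: 0.95867.
By total probability, P(X ≤ 6) = 0.333333·0.971283 + 0.333333·0.909157 + 0.333333·0.95867 = 0.94637.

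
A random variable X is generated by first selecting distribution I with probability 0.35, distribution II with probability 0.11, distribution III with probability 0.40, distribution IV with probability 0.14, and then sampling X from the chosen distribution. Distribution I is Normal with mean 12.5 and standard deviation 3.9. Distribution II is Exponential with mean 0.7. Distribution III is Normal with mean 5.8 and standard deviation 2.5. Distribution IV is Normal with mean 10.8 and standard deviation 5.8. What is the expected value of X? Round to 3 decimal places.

8.284

Component means — I: 12.5; II: 0.7; III: 5.8; IV: 10.8.
E[X] = 0.35·12.5 + 0.11·0.7 + 0.4·5.8 + 0.14·10.8 = 8.284.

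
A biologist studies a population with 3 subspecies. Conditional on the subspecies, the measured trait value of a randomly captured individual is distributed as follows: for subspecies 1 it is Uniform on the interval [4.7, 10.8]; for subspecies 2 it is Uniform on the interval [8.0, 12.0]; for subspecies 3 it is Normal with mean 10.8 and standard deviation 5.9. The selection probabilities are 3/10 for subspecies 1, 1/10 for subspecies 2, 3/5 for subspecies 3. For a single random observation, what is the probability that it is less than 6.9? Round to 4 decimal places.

Conditional on each subspecies, P(X < 6.9): 1: 0.360656; 2: 0; 3: 0.254301.
By total probability, P(X < 6.9) = 0.3·0.360656 + 0.1·0 + 0.6·0.254301 = 0.260777.

0.2608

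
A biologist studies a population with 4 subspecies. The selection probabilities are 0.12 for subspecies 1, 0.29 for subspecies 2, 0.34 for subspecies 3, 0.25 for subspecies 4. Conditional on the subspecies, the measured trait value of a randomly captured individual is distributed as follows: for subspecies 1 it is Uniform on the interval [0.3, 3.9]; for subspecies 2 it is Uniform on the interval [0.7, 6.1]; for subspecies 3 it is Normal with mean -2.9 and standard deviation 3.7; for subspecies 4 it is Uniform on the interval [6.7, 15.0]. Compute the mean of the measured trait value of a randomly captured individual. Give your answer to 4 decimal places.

Component means — 1: 2.1; 2: 3.4; 3: -2.9; 4: 10.85.
E[X] = 0.12·2.1 + 0.29·3.4 + 0.34·-2.9 + 0.25·10.85 = 2.9645.

2.9645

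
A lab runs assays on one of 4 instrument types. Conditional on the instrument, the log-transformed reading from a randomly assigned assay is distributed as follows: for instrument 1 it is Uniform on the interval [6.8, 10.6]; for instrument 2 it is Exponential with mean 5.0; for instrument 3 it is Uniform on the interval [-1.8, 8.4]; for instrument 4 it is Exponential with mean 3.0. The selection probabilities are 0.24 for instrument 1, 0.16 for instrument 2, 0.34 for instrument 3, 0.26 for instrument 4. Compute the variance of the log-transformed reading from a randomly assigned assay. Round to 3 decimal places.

14.841

Per component, 1: μ=8.7, E[X²]=76.8933; 2: μ=5, E[X²]=50; 3: μ=3.3, E[X²]=19.56; 4: μ=3, E[X²]=18.
E[X] = 0.24·8.7 + 0.16·5 + 0.34·3.3 + 0.26·3 = 4.79.
E[X²] = 0.24·76.8933 + 0.16·50 + 0.34·19.56 + 0.26·18 = 37.7848.
Var(X) = E[X²] − (E[X])² = 37.7848 − 22.9441 = 14.8407.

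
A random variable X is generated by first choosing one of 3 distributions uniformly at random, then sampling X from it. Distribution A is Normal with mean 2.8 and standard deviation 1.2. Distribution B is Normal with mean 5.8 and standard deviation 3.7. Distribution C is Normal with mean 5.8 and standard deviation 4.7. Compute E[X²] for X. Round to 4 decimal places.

For each component E[X²] = Var + (mean)², giving A: 9.28; B: 47.33; C: 55.73.
Overall E[X²] = 0.333333·9.28 + 0.333333·47.33 + 0.333333·55.73 = 37.4467.

37.4467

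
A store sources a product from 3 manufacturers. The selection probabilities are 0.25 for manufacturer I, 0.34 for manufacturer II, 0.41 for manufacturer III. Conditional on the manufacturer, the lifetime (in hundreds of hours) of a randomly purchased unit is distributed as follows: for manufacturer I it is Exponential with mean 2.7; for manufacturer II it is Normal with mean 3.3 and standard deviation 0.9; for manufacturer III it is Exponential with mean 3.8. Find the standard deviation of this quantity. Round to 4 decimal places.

2.8649

Per component, I: μ=2.7, E[X²]=14.58; II: μ=3.3, E[X²]=11.7; III: μ=3.8, E[X²]=28.88.
E[X] = 0.25·2.7 + 0.34·3.3 + 0.41·3.8 = 3.355.
E[X²] = 0.25·14.58 + 0.34·11.7 + 0.41·28.88 = 19.4638.
Var(X) = E[X²] − (E[X])² = 19.4638 − 11.256 = 8.20777.
SD(X) = √8.20777 = 2.86492.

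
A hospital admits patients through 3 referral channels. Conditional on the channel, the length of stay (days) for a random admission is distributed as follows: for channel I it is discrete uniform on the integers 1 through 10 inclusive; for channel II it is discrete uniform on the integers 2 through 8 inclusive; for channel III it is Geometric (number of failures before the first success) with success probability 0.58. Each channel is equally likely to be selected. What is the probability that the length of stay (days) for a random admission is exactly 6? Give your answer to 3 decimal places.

0.082

Conditional on each channel, P(X = 6): I: 0.1; II: 0.142857; III: 0.00318364.
By total probability, P(X = 6) = 0.333333·0.1 + 0.333333·0.142857 + 0.333333·0.00318364 = 0.0820136.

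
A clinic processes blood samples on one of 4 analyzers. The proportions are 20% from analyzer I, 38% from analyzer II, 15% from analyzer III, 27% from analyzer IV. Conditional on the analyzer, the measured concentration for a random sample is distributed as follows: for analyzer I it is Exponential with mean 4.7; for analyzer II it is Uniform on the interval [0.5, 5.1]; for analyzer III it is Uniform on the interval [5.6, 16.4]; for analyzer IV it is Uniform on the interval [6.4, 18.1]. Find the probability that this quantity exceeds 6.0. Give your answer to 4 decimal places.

0.4702

Conditional on each analyzer, P(X > 6.0): I: 0.278985; II: 0; III: 0.962963; IV: 1.
By total probability, P(X > 6.0) = 0.2·0.278985 + 0.38·0 + 0.15·0.962963 + 0.27·1 = 0.470242.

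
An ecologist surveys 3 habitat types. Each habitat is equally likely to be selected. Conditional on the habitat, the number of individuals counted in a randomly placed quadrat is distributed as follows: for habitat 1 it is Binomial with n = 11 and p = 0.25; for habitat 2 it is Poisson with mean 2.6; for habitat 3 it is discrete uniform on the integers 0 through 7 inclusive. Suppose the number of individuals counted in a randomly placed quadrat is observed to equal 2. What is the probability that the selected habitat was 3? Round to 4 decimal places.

Likelihoods P(X=2 | ·): 1: 0.258104; 2: 0.251045; 3: 0.125.
Posterior ∝ prior × likelihood. Numerator for 3: 0.333333·0.125 = 0.0416667.
Normalizing constant: 0.333333·0.258104 + 0.333333·0.251045 + 0.333333·0.125 = 0.211383.
P(3 | observation) = 0.0416667 / 0.211383 = 0.197115.

0.1971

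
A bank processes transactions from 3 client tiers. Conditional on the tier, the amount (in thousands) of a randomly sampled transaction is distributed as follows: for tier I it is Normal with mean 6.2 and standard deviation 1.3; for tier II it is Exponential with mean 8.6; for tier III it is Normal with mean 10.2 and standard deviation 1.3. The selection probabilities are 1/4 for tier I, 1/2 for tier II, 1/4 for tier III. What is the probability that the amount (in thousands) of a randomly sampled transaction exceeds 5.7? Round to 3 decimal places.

Conditional on each tier, P(X > 5.7): I: 0.649739; II: 0.515411; III: 0.999731.
By total probability, P(X > 5.7) = 0.25·0.649739 + 0.5·0.515411 + 0.25·0.999731 = 0.670073.

0.670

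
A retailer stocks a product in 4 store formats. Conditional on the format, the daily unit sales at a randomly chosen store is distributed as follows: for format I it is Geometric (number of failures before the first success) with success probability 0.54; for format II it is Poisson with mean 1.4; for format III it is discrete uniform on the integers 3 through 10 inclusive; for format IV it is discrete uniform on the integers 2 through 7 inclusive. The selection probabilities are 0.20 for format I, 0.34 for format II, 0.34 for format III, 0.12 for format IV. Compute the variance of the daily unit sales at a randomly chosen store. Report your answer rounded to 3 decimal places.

8.998

Per component, I: μ=0.851852, E[X²]=2.30316; II: μ=1.4, E[X²]=3.36; III: μ=6.5, E[X²]=47.5; IV: μ=4.5, E[X²]=23.1667.
E[X] = 0.2·0.851852 + 0.34·1.4 + 0.34·6.5 + 0.12·4.5 = 3.39637.
E[X²] = 0.2·2.30316 + 0.34·3.36 + 0.34·47.5 + 0.12·23.1667 = 20.533.
Var(X) = E[X²] − (E[X])² = 20.533 − 11.5353 = 8.9977.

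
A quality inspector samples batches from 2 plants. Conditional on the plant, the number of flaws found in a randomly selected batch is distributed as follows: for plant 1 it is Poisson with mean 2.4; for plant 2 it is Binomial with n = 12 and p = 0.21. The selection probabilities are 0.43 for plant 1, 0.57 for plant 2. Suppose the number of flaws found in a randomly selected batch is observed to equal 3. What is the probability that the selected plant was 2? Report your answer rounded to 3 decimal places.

Likelihoods P(X=3 | ·): 1: 0.209014; 2: 0.244188.
Posterior ∝ prior × likelihood. Numerator for 2: 0.57·0.244188 = 0.139187.
Normalizing constant: 0.43·0.209014 + 0.57·0.244188 = 0.229063.
P(2 | observation) = 0.139187 / 0.229063 = 0.607636.

0.608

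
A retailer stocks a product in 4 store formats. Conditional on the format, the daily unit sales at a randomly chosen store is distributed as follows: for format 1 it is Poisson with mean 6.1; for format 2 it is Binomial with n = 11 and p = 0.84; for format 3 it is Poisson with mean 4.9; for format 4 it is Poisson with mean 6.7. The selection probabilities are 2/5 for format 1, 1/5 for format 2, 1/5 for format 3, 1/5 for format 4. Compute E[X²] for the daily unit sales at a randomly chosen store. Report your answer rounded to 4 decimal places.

50.7952

For each component E[X²] = Var + (mean)², giving 1: 43.31; 2: 86.856; 3: 28.91; 4: 51.59.
Overall E[X²] = 0.4·43.31 + 0.2·86.856 + 0.2·28.91 + 0.2·51.59 = 50.7952.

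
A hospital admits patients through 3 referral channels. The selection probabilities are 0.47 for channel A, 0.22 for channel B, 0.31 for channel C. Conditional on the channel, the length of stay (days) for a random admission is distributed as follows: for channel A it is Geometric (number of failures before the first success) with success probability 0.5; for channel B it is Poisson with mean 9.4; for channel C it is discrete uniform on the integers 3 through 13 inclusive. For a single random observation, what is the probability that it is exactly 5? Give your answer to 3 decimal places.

0.047

Conditional on each channel, P(X = 5): A: 0.015625; B: 0.0505929; C: 0.0909091.
By total probability, P(X = 5) = 0.47·0.015625 + 0.22·0.0505929 + 0.31·0.0909091 = 0.046656.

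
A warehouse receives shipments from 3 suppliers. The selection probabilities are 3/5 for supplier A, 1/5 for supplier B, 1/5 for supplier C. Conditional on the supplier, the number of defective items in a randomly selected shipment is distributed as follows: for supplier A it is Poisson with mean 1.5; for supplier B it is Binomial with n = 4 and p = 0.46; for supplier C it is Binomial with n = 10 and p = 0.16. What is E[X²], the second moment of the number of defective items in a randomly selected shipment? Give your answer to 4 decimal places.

3.9066

For each component E[X²] = Var + (mean)², giving A: 3.75; B: 4.3792; C: 3.904.
Overall E[X²] = 0.6·3.75 + 0.2·4.3792 + 0.2·3.904 = 3.90664.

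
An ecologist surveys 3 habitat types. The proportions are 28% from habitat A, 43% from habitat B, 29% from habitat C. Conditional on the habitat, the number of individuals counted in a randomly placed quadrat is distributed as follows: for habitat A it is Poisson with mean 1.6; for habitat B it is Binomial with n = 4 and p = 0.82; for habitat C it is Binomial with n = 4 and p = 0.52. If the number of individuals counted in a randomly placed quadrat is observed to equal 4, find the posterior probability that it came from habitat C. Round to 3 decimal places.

0.092

Likelihoods P(X=4 | ·): A: 0.0551312; B: 0.452122; C: 0.0731162.
Posterior ∝ prior × likelihood. Numerator for C: 0.29·0.0731162 = 0.0212037.
Normalizing constant: 0.28·0.0551312 + 0.43·0.452122 + 0.29·0.0731162 = 0.231053.
P(C | observation) = 0.0212037 / 0.231053 = 0.0917699.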